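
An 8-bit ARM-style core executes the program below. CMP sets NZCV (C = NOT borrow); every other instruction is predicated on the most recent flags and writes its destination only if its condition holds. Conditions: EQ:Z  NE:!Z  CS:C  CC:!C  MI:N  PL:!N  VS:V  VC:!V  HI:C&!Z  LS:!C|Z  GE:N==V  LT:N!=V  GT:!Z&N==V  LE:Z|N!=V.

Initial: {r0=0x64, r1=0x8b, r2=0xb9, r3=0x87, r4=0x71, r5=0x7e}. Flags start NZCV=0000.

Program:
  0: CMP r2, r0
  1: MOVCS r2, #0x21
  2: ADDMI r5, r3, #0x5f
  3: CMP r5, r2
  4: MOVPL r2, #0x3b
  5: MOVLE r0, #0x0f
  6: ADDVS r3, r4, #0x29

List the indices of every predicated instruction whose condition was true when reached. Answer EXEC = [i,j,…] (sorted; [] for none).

EXEC = [1,4]

[0] flags=0011 → (cmp)
[1] flags=0011 CS?T → r2=0x21
[2] flags=0011 MI?F → skip
[3] flags=0010 → (cmp)
[4] flags=0010 PL?T → r2=0x3b
[5] flags=0010 LE?F → skip
[6] flags=0010 VS?F → skip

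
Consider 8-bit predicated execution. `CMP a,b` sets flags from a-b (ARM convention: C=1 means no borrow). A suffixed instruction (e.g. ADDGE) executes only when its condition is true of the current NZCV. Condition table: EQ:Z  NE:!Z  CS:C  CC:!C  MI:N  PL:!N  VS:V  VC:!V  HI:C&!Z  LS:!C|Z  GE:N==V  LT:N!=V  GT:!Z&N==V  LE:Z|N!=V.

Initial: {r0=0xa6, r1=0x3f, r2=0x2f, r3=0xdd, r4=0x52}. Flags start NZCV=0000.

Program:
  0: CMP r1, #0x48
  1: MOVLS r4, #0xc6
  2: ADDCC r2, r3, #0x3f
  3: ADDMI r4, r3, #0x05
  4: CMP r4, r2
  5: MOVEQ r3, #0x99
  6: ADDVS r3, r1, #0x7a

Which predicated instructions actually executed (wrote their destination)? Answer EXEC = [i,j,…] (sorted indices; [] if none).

[0] flags=1000 → (cmp)
[1] flags=1000 LS?T → r4=0xc6
[2] flags=1000 CC?T → r2=0x1c
[3] flags=1000 MI?T → r4=0xe2
[4] flags=1010 → (cmp)
[5] flags=1010 EQ?F → skip
[6] flags=1010 VS?F → skip

EXEC = [1,2,3]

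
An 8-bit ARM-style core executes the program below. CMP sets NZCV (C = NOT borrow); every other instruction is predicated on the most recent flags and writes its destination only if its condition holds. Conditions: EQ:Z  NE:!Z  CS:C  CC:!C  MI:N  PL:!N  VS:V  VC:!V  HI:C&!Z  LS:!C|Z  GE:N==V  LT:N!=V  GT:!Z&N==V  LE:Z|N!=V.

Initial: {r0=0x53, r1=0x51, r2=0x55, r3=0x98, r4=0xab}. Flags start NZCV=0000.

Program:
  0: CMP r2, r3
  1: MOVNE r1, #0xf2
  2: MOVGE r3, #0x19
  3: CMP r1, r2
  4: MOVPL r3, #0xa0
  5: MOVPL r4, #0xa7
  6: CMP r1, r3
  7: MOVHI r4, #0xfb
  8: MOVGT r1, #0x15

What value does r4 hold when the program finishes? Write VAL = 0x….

VAL = 0xfb

[0] flags=1001 → (cmp)
[1] flags=1001 NE?T → r1=0xf2
[2] flags=1001 GE?T → r3=0x19
[3] flags=1010 → (cmp)
[4] flags=1010 PL?F → skip
[5] flags=1010 PL?F → skip
[6] flags=1010 → (cmp)
[7] flags=1010 HI?T → r4=0xfb
[8] flags=1010 GT?F → skip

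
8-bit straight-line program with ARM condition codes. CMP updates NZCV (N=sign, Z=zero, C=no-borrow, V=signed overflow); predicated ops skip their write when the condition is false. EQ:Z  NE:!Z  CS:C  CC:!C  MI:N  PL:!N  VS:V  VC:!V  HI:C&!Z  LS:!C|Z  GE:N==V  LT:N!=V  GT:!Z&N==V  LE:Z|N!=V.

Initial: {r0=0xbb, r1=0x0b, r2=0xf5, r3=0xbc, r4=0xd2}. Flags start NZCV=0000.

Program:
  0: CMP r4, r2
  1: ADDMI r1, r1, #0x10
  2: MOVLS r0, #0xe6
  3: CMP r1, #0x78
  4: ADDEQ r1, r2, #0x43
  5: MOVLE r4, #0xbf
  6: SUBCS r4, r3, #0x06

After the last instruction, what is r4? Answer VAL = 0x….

0: ✓ CMP  NZCV=1000
1: ✓ ADDMI  r1←0x1b
2: ✓ MOVLS  r0←0xe6
3: ✓ CMP  NZCV=1000
4: · ADDEQ
5: ✓ MOVLE  r4←0xbf
6: · SUBCS

VAL = 0xbf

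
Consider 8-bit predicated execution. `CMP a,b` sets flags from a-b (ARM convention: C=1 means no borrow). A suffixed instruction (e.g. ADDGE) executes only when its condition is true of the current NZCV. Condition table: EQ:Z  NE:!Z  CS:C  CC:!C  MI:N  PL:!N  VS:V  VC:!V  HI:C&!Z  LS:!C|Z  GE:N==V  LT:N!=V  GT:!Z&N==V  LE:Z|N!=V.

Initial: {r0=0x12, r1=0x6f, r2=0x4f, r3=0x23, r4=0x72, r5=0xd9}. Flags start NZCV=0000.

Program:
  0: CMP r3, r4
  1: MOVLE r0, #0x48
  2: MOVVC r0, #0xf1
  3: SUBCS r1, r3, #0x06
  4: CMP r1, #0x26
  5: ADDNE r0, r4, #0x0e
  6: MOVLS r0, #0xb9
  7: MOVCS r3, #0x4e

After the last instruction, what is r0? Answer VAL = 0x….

0: ✓ CMP  NZCV=1000
1: ✓ MOVLE  r0←0x48
2: ✓ MOVVC  r0←0xf1
3: · SUBCS
4: ✓ CMP  NZCV=0010
5: ✓ ADDNE  r0←0x80
6: · MOVLS
7: ✓ MOVCS  r3←0x4e

VAL = 0x80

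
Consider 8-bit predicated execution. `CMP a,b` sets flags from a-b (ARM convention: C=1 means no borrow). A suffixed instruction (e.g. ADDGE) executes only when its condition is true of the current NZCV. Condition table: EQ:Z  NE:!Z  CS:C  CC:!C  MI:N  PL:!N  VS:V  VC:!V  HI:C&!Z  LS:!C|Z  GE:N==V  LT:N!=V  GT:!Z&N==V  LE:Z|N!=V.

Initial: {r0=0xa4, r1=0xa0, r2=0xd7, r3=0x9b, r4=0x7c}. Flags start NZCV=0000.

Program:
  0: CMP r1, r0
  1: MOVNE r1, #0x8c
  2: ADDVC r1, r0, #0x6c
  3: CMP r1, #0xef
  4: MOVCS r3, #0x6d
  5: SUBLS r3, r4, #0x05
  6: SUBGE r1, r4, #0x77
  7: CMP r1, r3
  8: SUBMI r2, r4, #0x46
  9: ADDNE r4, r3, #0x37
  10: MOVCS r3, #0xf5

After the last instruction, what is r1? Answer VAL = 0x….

VAL = 0x05

[0] flags=1000 → (cmp)
[1] flags=1000 NE?T → r1=0x8c
[2] flags=1000 VC?T → r1=0x10
[3] flags=0000 → (cmp)
[4] flags=0000 CS?F → skip
[5] flags=0000 LS?T → r3=0x77
[6] flags=0000 GE?T → r1=0x05
[7] flags=1000 → (cmp)
[8] flags=1000 MI?T → r2=0x36
[9] flags=1000 NE?T → r4=0xae
[10] flags=1000 CS?F → skip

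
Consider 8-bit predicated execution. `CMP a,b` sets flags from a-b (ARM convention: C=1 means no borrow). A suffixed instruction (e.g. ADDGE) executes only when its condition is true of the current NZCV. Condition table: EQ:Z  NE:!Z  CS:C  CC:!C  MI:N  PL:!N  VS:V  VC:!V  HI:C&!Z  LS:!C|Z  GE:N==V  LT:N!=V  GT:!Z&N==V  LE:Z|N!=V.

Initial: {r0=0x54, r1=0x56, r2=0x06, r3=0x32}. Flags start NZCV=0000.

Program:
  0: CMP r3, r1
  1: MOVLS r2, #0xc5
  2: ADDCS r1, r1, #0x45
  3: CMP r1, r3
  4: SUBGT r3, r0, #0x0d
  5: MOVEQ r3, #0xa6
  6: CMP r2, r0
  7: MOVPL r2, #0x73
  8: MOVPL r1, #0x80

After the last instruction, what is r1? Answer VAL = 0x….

[0] flags=1000 → (cmp)
[1] flags=1000 LS?T → r2=0xc5
[2] flags=1000 CS?F → skip
[3] flags=0010 → (cmp)
[4] flags=0010 GT?T → r3=0x47
[5] flags=0010 EQ?F → skip
[6] flags=0011 → (cmp)
[7] flags=0011 PL?T → r2=0x73
[8] flags=0011 PL?T → r1=0x80

VAL = 0x80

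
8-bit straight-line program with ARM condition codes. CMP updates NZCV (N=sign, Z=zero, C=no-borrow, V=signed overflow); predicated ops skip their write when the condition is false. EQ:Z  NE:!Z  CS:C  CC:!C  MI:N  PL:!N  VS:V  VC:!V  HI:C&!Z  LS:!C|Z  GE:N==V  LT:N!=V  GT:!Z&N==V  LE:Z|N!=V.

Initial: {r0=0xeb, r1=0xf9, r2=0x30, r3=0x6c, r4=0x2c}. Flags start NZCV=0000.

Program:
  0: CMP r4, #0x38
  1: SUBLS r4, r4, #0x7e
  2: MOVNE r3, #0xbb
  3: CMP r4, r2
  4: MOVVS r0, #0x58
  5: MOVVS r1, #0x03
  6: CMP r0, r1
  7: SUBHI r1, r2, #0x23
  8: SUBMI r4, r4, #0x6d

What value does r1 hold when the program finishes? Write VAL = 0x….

VAL = 0x0d

[0] flags=1000 → (cmp)
[1] flags=1000 LS?T → r4=0xae
[2] flags=1000 NE?T → r3=0xbb
[3] flags=0011 → (cmp)
[4] flags=0011 VS?T → r0=0x58
[5] flags=0011 VS?T → r1=0x03
[6] flags=0010 → (cmp)
[7] flags=0010 HI?T → r1=0x0d
[8] flags=0010 MI?F → skip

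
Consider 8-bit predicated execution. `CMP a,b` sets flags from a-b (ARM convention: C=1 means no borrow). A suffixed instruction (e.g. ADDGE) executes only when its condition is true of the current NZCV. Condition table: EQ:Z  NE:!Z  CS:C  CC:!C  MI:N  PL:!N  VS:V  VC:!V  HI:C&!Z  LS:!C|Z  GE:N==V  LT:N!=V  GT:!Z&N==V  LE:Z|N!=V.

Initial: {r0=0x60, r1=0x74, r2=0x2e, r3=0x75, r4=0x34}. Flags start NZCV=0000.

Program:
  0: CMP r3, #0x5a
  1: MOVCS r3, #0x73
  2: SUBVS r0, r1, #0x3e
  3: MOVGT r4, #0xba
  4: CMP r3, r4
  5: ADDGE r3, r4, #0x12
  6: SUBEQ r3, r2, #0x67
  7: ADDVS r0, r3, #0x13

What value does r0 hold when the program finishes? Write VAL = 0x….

VAL = 0xdf

[0] flags=0010 → (cmp)
[1] flags=0010 CS?T → r3=0x73
[2] flags=0010 VS?F → skip
[3] flags=0010 GT?T → r4=0xba
[4] flags=1001 → (cmp)
[5] flags=1001 GE?T → r3=0xcc
[6] flags=1001 EQ?F → skip
[7] flags=1001 VS?T → r0=0xdf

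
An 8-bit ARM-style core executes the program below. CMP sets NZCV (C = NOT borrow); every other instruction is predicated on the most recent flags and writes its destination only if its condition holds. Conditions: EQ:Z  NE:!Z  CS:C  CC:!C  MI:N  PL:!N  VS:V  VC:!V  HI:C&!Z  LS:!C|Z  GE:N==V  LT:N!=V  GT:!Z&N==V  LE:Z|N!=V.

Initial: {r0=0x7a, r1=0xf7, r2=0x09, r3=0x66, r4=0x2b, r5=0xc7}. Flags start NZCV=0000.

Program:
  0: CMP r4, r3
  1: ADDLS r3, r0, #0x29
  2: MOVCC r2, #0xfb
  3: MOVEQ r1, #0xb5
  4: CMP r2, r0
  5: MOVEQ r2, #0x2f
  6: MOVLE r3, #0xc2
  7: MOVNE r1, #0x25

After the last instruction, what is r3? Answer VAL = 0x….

0: ✓ CMP  NZCV=1000
1: ✓ ADDLS  r3←0xa3
2: ✓ MOVCC  r2←0xfb
3: · MOVEQ
4: ✓ CMP  NZCV=1010
5: · MOVEQ
6: ✓ MOVLE  r3←0xc2
7: ✓ MOVNE  r1←0x25

VAL = 0xc2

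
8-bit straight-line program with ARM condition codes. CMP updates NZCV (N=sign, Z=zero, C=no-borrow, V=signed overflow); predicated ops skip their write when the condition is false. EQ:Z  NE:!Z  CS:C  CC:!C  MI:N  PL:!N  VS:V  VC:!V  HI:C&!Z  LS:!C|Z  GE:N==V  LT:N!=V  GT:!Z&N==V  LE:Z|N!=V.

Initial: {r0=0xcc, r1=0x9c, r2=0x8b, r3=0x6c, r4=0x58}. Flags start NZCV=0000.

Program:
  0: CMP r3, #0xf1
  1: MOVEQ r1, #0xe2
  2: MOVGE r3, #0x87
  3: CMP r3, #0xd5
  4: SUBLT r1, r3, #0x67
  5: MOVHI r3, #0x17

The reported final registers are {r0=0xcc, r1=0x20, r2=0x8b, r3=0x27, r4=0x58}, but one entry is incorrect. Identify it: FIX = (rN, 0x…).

FIX = (r3, 0x87)

[0] flags=0000 → (cmp)
[1] flags=0000 EQ?F → skip
[2] flags=0000 GE?T → r3=0x87
[3] flags=1000 → (cmp)
[4] flags=1000 LT?T → r1=0x20
[5] flags=1000 HI?F → skip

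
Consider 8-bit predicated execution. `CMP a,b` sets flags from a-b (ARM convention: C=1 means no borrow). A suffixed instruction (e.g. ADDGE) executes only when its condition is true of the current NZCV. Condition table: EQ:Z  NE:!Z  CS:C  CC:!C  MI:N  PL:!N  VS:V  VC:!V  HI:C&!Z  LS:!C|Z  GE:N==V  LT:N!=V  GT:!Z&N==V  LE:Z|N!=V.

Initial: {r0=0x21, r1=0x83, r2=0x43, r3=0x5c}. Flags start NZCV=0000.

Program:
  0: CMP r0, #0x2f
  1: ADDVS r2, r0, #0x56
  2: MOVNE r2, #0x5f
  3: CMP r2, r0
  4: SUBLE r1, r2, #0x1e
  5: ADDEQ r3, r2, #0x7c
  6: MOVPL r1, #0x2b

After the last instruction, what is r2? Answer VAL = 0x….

[0] flags=1000 → (cmp)
[1] flags=1000 VS?F → skip
[2] flags=1000 NE?T → r2=0x5f
[3] flags=0010 → (cmp)
[4] flags=0010 LE?F → skip
[5] flags=0010 EQ?F → skip
[6] flags=0010 PL?T → r1=0x2b

VAL = 0x5f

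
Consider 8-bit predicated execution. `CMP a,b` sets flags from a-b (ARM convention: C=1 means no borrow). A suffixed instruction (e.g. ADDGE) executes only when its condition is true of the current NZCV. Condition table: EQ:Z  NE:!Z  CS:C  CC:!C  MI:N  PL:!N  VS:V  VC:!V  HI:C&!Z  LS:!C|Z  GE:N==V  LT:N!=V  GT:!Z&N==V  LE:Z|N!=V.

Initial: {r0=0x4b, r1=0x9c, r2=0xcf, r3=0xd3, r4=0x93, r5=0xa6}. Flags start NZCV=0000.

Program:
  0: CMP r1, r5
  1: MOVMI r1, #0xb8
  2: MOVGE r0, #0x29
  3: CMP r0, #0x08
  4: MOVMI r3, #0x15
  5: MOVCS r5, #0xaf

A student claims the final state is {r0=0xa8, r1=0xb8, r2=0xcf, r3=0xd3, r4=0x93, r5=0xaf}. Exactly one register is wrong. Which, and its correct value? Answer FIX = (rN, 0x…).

0: ✓ CMP  NZCV=1000
1: ✓ MOVMI  r1←0xb8
2: · MOVGE
3: ✓ CMP  NZCV=0010
4: · MOVMI
5: ✓ MOVCS  r5←0xaf

FIX = (r0, 0x4b)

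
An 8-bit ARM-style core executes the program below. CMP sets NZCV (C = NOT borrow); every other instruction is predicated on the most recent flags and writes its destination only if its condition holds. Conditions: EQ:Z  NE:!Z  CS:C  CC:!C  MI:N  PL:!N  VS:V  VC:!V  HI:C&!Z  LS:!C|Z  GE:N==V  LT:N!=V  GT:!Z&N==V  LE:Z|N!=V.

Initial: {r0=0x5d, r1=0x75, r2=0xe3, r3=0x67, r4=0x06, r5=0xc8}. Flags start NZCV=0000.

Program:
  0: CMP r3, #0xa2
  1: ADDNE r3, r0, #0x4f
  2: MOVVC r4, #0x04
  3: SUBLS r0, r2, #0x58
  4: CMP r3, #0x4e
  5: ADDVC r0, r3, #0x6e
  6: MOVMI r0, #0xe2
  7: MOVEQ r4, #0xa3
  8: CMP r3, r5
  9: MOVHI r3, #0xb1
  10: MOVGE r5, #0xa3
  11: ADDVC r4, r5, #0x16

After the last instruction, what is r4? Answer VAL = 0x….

[0] flags=1001 → (cmp)
[1] flags=1001 NE?T → r3=0xac
[2] flags=1001 VC?F → skip
[3] flags=1001 LS?T → r0=0x8b
[4] flags=0011 → (cmp)
[5] flags=0011 VC?F → skip
[6] flags=0011 MI?F → skip
[7] flags=0011 EQ?F → skip
[8] flags=1000 → (cmp)
[9] flags=1000 HI?F → skip
[10] flags=1000 GE?F → skip
[11] flags=1000 VC?T → r4=0xde

VAL = 0xde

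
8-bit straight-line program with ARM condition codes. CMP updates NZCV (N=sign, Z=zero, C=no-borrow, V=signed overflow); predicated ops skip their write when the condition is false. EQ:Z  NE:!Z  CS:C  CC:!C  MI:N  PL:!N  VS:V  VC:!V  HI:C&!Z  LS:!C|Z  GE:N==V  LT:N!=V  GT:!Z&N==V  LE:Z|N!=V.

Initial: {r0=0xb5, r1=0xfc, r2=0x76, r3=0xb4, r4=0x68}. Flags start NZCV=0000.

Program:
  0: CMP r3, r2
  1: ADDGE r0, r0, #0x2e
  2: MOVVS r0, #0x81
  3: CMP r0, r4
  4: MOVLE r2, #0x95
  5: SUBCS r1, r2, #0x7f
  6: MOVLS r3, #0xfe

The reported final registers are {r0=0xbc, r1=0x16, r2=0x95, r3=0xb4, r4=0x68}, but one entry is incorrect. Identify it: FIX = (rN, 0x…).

FIX = (r0, 0x81)

[0] flags=0011 → (cmp)
[1] flags=0011 GE?F → skip
[2] flags=0011 VS?T → r0=0x81
[3] flags=0011 → (cmp)
[4] flags=0011 LE?T → r2=0x95
[5] flags=0011 CS?T → r1=0x16
[6] flags=0011 LS?F → skip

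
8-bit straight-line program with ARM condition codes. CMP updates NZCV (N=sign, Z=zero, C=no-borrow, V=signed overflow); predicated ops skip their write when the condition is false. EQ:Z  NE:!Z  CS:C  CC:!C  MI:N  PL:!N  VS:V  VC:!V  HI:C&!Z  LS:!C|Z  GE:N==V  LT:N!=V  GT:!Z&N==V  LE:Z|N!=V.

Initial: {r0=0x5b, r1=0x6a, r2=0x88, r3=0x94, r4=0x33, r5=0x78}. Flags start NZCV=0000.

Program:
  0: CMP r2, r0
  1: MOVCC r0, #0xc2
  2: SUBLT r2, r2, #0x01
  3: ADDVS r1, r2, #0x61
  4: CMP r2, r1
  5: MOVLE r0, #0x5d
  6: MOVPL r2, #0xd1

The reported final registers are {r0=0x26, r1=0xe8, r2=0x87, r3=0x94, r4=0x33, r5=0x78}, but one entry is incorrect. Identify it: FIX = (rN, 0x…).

FIX = (r0, 0x5d)

0: ✓ CMP  NZCV=0011
1: · MOVCC
2: ✓ SUBLT  r2←0x87
3: ✓ ADDVS  r1←0xe8
4: ✓ CMP  NZCV=1000
5: ✓ MOVLE  r0←0x5d
6: · MOVPL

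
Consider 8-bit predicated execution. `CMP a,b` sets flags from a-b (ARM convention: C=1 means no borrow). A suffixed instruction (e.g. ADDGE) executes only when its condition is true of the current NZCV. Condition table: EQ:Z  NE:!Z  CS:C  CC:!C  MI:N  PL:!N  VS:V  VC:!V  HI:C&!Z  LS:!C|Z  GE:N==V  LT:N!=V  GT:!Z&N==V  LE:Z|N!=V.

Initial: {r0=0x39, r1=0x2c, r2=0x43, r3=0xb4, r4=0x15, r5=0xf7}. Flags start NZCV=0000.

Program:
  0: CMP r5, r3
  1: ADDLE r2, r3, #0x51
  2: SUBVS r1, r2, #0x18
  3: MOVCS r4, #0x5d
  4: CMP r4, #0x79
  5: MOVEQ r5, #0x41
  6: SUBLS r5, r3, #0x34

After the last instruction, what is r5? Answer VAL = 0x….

VAL = 0x80

0: ✓ CMP  NZCV=0010
1: · ADDLE
2: · SUBVS
3: ✓ MOVCS  r4←0x5d
4: ✓ CMP  NZCV=1000
5: · MOVEQ
6: ✓ SUBLS  r5←0x80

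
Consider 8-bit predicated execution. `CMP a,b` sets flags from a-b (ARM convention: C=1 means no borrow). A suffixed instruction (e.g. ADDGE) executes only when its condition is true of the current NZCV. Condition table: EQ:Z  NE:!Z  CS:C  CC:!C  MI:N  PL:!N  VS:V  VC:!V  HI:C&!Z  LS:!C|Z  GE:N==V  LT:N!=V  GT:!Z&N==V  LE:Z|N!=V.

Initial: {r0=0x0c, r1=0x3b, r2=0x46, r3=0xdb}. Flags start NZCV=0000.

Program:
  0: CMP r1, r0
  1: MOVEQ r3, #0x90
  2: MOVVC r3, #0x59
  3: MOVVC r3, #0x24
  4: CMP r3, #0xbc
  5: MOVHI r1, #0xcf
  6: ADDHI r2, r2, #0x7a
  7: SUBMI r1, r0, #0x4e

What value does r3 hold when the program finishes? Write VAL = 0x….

0: ✓ CMP  NZCV=0010
1: · MOVEQ
2: ✓ MOVVC  r3←0x59
3: ✓ MOVVC  r3←0x24
4: ✓ CMP  NZCV=0000
5: · MOVHI
6: · ADDHI
7: · SUBMI

VAL = 0x24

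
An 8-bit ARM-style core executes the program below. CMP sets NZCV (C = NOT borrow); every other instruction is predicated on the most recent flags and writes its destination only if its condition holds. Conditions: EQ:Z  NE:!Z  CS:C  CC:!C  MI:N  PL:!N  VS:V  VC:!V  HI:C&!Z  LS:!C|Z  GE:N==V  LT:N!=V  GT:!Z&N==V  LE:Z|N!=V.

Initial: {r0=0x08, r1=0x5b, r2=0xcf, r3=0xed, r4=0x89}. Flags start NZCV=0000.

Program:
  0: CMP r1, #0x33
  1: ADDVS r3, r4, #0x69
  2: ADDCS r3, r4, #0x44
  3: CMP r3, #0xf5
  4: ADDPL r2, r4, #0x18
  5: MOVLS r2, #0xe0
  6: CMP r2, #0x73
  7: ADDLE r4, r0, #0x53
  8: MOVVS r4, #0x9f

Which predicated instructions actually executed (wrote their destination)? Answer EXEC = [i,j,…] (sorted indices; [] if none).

EXEC = [2,5,7,8]

[0] flags=0010 → (cmp)
[1] flags=0010 VS?F → skip
[2] flags=0010 CS?T → r3=0xcd
[3] flags=1000 → (cmp)
[4] flags=1000 PL?F → skip
[5] flags=1000 LS?T → r2=0xe0
[6] flags=0011 → (cmp)
[7] flags=0011 LE?T → r4=0x5b
[8] flags=0011 VS?T → r4=0x9f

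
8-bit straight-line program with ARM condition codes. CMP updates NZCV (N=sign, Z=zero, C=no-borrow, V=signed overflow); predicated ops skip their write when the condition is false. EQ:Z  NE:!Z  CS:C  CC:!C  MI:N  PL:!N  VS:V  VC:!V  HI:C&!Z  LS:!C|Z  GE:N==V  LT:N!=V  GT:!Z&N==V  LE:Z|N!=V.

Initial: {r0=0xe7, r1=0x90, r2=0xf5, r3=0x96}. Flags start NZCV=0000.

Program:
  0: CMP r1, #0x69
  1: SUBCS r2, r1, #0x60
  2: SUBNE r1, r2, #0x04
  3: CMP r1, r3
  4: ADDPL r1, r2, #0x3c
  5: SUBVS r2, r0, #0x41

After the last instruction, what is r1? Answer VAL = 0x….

VAL = 0x2c

0: ✓ CMP  NZCV=0011
1: ✓ SUBCS  r2←0x30
2: ✓ SUBNE  r1←0x2c
3: ✓ CMP  NZCV=1001
4: · ADDPL
5: ✓ SUBVS  r2←0xa6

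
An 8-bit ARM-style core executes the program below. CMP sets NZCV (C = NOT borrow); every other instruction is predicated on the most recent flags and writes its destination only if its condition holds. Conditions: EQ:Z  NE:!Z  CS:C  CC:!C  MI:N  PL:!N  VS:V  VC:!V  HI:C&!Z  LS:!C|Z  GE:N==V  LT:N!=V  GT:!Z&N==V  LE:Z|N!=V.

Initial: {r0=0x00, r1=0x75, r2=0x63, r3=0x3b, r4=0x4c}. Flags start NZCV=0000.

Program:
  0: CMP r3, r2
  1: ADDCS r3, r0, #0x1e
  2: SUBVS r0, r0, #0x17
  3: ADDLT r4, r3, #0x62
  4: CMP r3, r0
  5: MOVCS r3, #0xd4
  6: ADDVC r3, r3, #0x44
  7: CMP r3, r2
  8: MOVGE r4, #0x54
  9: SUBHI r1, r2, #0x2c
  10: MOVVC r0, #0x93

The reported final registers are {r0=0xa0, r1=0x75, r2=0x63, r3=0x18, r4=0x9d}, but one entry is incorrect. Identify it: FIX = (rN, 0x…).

0: ✓ CMP  NZCV=1000
1: · ADDCS
2: · SUBVS
3: ✓ ADDLT  r4←0x9d
4: ✓ CMP  NZCV=0010
5: ✓ MOVCS  r3←0xd4
6: ✓ ADDVC  r3←0x18
7: ✓ CMP  NZCV=1000
8: · MOVGE
9: · SUBHI
10: ✓ MOVVC  r0←0x93

FIX = (r0, 0x93)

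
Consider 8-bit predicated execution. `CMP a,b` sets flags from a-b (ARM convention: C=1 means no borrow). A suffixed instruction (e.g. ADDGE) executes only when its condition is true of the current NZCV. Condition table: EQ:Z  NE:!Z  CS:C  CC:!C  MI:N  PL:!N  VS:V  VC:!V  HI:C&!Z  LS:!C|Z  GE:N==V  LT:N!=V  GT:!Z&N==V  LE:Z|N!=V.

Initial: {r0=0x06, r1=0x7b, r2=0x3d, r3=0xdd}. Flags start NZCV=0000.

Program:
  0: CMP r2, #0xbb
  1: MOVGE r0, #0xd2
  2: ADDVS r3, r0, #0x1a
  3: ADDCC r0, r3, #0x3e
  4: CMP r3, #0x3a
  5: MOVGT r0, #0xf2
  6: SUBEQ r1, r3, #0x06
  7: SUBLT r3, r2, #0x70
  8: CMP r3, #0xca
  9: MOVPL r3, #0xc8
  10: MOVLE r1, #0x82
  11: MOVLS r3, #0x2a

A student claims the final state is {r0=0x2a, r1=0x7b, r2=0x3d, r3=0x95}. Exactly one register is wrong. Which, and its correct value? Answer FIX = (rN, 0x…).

[0] flags=1001 → (cmp)
[1] flags=1001 GE?T → r0=0xd2
[2] flags=1001 VS?T → r3=0xec
[3] flags=1001 CC?T → r0=0x2a
[4] flags=1010 → (cmp)
[5] flags=1010 GT?F → skip
[6] flags=1010 EQ?F → skip
[7] flags=1010 LT?T → r3=0xcd
[8] flags=0010 → (cmp)
[9] flags=0010 PL?T → r3=0xc8
[10] flags=0010 LE?F → skip
[11] flags=0010 LS?F → skip

FIX = (r3, 0xc8)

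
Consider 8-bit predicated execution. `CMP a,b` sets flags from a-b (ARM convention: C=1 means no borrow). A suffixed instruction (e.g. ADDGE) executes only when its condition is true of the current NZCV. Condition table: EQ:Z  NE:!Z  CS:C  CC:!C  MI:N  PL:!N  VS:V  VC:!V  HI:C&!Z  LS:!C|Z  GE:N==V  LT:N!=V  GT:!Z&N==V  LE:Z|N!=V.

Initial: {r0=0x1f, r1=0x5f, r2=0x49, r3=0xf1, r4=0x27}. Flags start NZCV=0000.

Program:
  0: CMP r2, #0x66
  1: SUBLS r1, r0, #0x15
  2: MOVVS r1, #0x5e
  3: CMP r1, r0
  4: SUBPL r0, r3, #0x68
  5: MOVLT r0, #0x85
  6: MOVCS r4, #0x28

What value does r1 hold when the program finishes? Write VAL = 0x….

VAL = 0x0a

0: ✓ CMP  NZCV=1000
1: ✓ SUBLS  r1←0x0a
2: · MOVVS
3: ✓ CMP  NZCV=1000
4: · SUBPL
5: ✓ MOVLT  r0←0x85
6: · MOVCS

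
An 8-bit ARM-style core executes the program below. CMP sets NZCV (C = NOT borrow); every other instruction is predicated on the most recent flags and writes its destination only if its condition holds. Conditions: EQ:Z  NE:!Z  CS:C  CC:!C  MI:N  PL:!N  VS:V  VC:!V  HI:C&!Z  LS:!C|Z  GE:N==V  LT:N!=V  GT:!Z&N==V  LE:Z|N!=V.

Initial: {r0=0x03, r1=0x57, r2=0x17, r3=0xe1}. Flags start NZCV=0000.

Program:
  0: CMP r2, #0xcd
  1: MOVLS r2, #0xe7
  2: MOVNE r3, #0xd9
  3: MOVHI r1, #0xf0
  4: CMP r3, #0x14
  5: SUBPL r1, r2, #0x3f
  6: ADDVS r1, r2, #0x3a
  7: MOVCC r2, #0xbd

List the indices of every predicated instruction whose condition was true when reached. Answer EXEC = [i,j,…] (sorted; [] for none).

EXEC = [1,2]

0: ✓ CMP  NZCV=0000
1: ✓ MOVLS  r2←0xe7
2: ✓ MOVNE  r3←0xd9
3: · MOVHI
4: ✓ CMP  NZCV=1010
5: · SUBPL
6: · ADDVS
7: · MOVCC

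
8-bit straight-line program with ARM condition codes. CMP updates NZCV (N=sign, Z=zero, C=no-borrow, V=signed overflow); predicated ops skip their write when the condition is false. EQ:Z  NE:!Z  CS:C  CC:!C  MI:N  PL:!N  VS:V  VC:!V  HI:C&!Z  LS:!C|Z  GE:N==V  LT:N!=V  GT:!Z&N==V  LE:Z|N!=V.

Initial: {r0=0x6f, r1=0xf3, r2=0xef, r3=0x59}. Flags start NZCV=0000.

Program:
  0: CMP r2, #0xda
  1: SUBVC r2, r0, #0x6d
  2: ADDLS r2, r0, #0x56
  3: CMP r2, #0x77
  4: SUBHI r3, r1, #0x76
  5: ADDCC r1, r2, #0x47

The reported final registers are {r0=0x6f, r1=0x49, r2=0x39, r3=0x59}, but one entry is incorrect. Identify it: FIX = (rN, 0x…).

FIX = (r2, 0x02)

0: ✓ CMP  NZCV=0010
1: ✓ SUBVC  r2←0x02
2: · ADDLS
3: ✓ CMP  NZCV=1000
4: · SUBHI
5: ✓ ADDCC  r1←0x49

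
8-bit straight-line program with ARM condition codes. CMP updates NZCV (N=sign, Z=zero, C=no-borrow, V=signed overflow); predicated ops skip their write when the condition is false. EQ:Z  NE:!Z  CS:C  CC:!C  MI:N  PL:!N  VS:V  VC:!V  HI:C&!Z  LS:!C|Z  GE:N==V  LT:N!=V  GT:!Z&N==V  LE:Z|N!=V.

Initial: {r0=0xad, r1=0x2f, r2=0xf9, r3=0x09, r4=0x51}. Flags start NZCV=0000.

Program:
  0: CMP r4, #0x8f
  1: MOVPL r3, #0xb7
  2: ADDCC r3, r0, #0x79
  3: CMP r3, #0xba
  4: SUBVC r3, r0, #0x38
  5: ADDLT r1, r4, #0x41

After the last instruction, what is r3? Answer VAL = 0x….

VAL = 0x75

[0] flags=1001 → (cmp)
[1] flags=1001 PL?F → skip
[2] flags=1001 CC?T → r3=0x26
[3] flags=0000 → (cmp)
[4] flags=0000 VC?T → r3=0x75
[5] flags=0000 LT?F → skip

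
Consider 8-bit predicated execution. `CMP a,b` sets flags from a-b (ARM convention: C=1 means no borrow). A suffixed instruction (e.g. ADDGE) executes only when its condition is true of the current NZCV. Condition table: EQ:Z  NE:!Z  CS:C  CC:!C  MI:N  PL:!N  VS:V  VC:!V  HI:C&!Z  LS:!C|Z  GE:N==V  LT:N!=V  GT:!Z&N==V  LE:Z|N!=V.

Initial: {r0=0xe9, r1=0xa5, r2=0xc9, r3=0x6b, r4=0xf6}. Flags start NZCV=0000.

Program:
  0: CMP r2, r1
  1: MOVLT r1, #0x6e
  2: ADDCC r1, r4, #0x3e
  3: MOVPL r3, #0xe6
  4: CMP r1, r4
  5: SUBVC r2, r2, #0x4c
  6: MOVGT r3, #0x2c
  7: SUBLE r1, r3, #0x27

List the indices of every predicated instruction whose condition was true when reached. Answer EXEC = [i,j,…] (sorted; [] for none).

[0] flags=0010 → (cmp)
[1] flags=0010 LT?F → skip
[2] flags=0010 CC?F → skip
[3] flags=0010 PL?T → r3=0xe6
[4] flags=1000 → (cmp)
[5] flags=1000 VC?T → r2=0x7d
[6] flags=1000 GT?F → skip
[7] flags=1000 LE?T → r1=0xbf

EXEC = [3,5,7]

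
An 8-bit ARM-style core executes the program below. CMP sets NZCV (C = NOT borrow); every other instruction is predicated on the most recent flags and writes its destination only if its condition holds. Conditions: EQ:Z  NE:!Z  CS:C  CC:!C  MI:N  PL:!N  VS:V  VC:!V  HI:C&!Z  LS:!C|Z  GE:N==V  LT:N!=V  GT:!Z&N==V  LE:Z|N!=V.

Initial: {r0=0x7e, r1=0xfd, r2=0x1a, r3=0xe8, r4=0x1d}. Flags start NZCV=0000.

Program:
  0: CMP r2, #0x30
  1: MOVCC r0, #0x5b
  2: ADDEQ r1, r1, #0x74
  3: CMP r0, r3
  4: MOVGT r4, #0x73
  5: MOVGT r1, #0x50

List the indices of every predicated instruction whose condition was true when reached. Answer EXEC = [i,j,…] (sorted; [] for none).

EXEC = [1,4,5]

0: ✓ CMP  NZCV=1000
1: ✓ MOVCC  r0←0x5b
2: · ADDEQ
3: ✓ CMP  NZCV=0000
4: ✓ MOVGT  r4←0x73
5: ✓ MOVGT  r1←0x50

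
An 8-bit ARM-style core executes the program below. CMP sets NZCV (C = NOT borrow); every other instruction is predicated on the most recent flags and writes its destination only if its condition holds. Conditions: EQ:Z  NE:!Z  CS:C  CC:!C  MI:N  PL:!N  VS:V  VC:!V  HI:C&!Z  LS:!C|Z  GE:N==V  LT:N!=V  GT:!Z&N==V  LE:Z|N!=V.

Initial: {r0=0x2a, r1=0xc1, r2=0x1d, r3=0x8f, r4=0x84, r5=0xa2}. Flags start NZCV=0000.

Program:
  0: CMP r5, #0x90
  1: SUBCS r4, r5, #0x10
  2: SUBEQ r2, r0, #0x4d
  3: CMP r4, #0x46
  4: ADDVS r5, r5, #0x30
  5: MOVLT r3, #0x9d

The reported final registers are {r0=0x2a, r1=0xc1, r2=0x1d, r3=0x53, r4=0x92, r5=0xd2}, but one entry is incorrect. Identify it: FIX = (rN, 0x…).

[0] flags=0010 → (cmp)
[1] flags=0010 CS?T → r4=0x92
[2] flags=0010 EQ?F → skip
[3] flags=0011 → (cmp)
[4] flags=0011 VS?T → r5=0xd2
[5] flags=0011 LT?T → r3=0x9d

FIX = (r3, 0x9d)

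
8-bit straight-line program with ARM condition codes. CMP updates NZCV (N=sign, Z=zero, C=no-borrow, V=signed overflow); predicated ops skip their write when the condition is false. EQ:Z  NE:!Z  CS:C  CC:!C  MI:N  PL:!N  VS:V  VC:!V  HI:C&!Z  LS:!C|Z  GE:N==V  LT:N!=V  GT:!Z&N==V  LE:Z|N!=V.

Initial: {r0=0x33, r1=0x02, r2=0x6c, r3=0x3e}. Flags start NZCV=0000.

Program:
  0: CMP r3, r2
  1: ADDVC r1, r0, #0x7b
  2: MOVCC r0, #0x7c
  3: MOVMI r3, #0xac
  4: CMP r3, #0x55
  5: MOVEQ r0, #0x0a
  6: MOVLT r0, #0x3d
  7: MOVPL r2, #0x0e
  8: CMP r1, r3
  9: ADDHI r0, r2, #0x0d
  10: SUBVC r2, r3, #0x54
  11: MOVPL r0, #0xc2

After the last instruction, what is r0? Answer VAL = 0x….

VAL = 0xc2

[0] flags=1000 → (cmp)
[1] flags=1000 VC?T → r1=0xae
[2] flags=1000 CC?T → r0=0x7c
[3] flags=1000 MI?T → r3=0xac
[4] flags=0011 → (cmp)
[5] flags=0011 EQ?F → skip
[6] flags=0011 LT?T → r0=0x3d
[7] flags=0011 PL?T → r2=0x0e
[8] flags=0010 → (cmp)
[9] flags=0010 HI?T → r0=0x1b
[10] flags=0010 VC?T → r2=0x58
[11] flags=0010 PL?T → r0=0xc2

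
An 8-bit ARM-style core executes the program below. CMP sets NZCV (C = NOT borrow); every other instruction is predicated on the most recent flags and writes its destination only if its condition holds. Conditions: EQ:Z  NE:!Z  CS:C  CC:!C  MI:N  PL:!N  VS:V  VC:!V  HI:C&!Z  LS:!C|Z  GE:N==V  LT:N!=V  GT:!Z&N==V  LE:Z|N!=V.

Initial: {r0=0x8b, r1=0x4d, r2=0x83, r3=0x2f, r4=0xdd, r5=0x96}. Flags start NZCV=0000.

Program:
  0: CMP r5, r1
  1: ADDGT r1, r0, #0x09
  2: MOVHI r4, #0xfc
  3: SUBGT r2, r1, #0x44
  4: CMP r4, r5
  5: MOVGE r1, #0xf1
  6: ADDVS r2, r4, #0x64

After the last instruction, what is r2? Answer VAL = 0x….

[0] flags=0011 → (cmp)
[1] flags=0011 GT?F → skip
[2] flags=0011 HI?T → r4=0xfc
[3] flags=0011 GT?F → skip
[4] flags=0010 → (cmp)
[5] flags=0010 GE?T → r1=0xf1
[6] flags=0010 VS?F → skip

VAL = 0x83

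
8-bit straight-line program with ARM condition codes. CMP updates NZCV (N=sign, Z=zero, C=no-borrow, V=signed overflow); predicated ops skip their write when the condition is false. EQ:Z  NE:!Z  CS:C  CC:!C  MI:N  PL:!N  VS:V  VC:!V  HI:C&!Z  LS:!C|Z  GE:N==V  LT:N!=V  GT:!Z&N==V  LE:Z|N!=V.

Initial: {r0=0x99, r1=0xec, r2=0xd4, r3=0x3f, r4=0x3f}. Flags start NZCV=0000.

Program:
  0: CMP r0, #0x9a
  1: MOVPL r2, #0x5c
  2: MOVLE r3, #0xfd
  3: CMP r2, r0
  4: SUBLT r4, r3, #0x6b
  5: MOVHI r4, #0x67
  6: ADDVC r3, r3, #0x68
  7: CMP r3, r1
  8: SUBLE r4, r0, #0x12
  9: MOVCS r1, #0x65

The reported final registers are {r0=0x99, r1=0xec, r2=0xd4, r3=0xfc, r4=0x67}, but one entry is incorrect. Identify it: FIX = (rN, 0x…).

[0] flags=1000 → (cmp)
[1] flags=1000 PL?F → skip
[2] flags=1000 LE?T → r3=0xfd
[3] flags=0010 → (cmp)
[4] flags=0010 LT?F → skip
[5] flags=0010 HI?T → r4=0x67
[6] flags=0010 VC?T → r3=0x65
[7] flags=0000 → (cmp)
[8] flags=0000 LE?F → skip
[9] flags=0000 CS?F → skip

FIX = (r3, 0x65)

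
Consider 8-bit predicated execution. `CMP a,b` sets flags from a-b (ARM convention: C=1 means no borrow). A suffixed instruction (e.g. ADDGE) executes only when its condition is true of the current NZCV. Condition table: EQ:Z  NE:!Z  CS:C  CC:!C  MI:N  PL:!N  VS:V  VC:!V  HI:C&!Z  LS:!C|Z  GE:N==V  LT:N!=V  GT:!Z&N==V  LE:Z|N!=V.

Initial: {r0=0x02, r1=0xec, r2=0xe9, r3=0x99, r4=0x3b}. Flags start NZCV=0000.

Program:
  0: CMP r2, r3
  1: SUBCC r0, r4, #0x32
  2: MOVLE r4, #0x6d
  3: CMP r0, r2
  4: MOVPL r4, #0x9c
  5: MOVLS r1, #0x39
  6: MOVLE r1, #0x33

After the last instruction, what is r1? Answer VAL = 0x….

0: ✓ CMP  NZCV=0010
1: · SUBCC
2: · MOVLE
3: ✓ CMP  NZCV=0000
4: ✓ MOVPL  r4←0x9c
5: ✓ MOVLS  r1←0x39
6: · MOVLE

VAL = 0x39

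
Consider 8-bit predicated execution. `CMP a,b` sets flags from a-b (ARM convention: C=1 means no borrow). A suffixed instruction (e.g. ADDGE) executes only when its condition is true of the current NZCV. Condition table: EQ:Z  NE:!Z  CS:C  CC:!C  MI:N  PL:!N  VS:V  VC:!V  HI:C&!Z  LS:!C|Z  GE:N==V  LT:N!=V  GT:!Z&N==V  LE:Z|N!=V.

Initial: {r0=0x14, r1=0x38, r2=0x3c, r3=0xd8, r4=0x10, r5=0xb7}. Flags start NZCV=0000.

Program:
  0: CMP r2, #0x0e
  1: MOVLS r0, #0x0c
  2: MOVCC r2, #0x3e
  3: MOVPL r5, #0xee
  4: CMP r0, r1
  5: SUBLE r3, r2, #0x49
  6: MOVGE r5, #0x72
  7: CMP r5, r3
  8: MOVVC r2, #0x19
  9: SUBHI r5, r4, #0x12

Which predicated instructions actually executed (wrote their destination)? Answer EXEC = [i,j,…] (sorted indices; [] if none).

[0] flags=0010 → (cmp)
[1] flags=0010 LS?F → skip
[2] flags=0010 CC?F → skip
[3] flags=0010 PL?T → r5=0xee
[4] flags=1000 → (cmp)
[5] flags=1000 LE?T → r3=0xf3
[6] flags=1000 GE?F → skip
[7] flags=1000 → (cmp)
[8] flags=1000 VC?T → r2=0x19
[9] flags=1000 HI?F → skip

EXEC = [3,5,8]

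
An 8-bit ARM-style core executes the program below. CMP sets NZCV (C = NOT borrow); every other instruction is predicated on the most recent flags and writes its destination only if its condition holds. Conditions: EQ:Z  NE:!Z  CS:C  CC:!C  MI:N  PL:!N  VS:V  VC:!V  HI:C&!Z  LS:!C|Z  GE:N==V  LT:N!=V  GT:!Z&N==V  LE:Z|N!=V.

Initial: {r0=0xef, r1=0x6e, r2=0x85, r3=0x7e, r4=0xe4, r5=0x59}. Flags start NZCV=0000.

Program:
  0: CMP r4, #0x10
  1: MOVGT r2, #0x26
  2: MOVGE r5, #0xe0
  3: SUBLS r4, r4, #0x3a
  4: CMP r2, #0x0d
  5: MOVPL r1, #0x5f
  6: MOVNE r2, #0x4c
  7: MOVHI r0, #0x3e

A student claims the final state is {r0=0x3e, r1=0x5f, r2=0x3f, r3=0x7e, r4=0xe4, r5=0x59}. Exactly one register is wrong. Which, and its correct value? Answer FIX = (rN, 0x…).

0: ✓ CMP  NZCV=1010
1: · MOVGT
2: · MOVGE
3: · SUBLS
4: ✓ CMP  NZCV=0011
5: ✓ MOVPL  r1←0x5f
6: ✓ MOVNE  r2←0x4c
7: ✓ MOVHI  r0←0x3e

FIX = (r2, 0x4c)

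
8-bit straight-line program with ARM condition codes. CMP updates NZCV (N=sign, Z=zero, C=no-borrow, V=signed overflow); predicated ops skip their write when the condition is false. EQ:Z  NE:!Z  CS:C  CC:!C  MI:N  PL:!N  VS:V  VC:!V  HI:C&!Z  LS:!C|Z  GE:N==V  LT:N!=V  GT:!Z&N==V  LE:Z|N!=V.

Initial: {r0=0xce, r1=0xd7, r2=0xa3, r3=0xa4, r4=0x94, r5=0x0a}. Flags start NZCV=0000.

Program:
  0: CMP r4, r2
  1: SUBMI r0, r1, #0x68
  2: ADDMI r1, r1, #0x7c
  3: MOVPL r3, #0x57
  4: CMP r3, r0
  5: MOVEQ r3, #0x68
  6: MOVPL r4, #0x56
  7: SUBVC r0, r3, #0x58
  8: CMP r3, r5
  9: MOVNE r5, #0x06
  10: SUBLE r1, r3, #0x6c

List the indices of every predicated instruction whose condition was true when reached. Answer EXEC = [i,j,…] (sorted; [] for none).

EXEC = [1,2,6,9,10]

[0] flags=1000 → (cmp)
[1] flags=1000 MI?T → r0=0x6f
[2] flags=1000 MI?T → r1=0x53
[3] flags=1000 PL?F → skip
[4] flags=0011 → (cmp)
[5] flags=0011 EQ?F → skip
[6] flags=0011 PL?T → r4=0x56
[7] flags=0011 VC?F → skip
[8] flags=1010 → (cmp)
[9] flags=1010 NE?T → r5=0x06
[10] flags=1010 LE?T → r1=0x38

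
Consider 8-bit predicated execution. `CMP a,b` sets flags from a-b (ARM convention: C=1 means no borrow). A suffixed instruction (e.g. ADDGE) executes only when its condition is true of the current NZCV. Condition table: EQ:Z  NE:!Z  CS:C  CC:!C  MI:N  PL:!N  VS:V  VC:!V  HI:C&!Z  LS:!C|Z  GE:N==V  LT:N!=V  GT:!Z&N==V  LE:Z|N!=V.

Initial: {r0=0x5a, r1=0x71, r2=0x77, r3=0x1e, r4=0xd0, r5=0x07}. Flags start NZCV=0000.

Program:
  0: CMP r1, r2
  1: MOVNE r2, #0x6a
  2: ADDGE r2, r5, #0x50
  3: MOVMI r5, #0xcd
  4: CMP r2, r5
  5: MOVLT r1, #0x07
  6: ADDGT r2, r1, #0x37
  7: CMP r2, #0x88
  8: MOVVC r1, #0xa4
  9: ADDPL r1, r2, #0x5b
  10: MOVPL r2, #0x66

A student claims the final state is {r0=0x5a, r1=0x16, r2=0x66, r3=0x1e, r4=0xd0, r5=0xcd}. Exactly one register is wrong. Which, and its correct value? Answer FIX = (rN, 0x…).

FIX = (r1, 0x03)

[0] flags=1000 → (cmp)
[1] flags=1000 NE?T → r2=0x6a
[2] flags=1000 GE?F → skip
[3] flags=1000 MI?T → r5=0xcd
[4] flags=1001 → (cmp)
[5] flags=1001 LT?F → skip
[6] flags=1001 GT?T → r2=0xa8
[7] flags=0010 → (cmp)
[8] flags=0010 VC?T → r1=0xa4
[9] flags=0010 PL?T → r1=0x03
[10] flags=0010 PL?T → r2=0x66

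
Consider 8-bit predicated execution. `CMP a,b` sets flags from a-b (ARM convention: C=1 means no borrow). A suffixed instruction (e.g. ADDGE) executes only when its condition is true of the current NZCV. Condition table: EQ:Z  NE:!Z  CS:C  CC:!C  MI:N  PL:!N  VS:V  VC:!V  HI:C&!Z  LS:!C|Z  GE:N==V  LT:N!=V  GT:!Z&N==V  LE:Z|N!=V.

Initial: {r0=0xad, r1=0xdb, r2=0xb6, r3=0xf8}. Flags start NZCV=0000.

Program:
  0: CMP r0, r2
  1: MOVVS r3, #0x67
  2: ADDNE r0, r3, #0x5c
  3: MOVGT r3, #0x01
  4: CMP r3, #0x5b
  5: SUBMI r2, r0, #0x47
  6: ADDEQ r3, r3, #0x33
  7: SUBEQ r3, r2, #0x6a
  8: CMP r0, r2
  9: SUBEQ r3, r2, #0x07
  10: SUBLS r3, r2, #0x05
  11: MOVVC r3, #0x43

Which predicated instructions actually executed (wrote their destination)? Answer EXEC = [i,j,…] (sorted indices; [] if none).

0: ✓ CMP  NZCV=1000
1: · MOVVS
2: ✓ ADDNE  r0←0x54
3: · MOVGT
4: ✓ CMP  NZCV=1010
5: ✓ SUBMI  r2←0x0d
6: · ADDEQ
7: · SUBEQ
8: ✓ CMP  NZCV=0010
9: · SUBEQ
10: · SUBLS
11: ✓ MOVVC  r3←0x43

EXEC = [2,5,11]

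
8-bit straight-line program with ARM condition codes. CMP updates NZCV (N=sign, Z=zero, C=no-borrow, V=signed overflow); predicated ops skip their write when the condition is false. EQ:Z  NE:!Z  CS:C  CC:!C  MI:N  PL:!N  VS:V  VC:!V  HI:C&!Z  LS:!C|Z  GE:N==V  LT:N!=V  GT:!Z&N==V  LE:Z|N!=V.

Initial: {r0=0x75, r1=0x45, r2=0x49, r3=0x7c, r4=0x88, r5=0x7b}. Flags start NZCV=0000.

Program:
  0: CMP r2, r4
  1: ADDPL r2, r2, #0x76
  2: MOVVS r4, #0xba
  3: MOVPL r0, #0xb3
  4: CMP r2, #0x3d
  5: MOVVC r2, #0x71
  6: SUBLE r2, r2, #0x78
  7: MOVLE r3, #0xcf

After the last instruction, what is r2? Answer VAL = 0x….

VAL = 0x71

[0] flags=1001 → (cmp)
[1] flags=1001 PL?F → skip
[2] flags=1001 VS?T → r4=0xba
[3] flags=1001 PL?F → skip
[4] flags=0010 → (cmp)
[5] flags=0010 VC?T → r2=0x71
[6] flags=0010 LE?F → skip
[7] flags=0010 LE?F → skip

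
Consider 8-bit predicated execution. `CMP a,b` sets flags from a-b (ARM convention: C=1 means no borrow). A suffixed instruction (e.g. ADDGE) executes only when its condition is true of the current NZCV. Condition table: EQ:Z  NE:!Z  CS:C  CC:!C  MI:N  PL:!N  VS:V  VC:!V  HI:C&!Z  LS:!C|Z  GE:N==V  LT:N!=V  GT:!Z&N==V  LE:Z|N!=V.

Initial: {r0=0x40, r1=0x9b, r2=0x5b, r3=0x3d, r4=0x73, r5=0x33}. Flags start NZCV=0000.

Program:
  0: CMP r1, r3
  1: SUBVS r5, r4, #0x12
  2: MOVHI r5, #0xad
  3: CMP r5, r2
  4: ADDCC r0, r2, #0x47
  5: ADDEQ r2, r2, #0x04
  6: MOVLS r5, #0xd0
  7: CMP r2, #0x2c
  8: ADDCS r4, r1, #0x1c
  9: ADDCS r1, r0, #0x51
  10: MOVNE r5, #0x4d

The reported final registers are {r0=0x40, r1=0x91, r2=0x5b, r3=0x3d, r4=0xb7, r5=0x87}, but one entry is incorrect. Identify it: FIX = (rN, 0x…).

FIX = (r5, 0x4d)

0: ✓ CMP  NZCV=0011
1: ✓ SUBVS  r5←0x61
2: ✓ MOVHI  r5←0xad
3: ✓ CMP  NZCV=0011
4: · ADDCC
5: · ADDEQ
6: · MOVLS
7: ✓ CMP  NZCV=0010
8: ✓ ADDCS  r4←0xb7
9: ✓ ADDCS  r1←0x91
10: ✓ MOVNE  r5←0x4d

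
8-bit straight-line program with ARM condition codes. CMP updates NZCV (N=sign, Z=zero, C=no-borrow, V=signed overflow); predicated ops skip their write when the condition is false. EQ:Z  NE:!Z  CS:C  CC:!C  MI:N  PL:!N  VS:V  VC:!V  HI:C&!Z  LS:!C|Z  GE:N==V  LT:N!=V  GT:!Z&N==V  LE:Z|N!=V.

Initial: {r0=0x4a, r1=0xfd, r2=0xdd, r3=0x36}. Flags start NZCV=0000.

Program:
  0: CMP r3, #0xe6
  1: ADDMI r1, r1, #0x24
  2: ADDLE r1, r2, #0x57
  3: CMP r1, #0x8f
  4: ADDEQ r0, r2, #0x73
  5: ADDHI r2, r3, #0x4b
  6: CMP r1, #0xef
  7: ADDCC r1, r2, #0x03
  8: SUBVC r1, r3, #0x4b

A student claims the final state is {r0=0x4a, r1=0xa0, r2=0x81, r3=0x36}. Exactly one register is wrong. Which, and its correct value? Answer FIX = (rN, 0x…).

FIX = (r1, 0xeb)

0: ✓ CMP  NZCV=0000
1: · ADDMI
2: · ADDLE
3: ✓ CMP  NZCV=0010
4: · ADDEQ
5: ✓ ADDHI  r2←0x81
6: ✓ CMP  NZCV=0010
7: · ADDCC
8: ✓ SUBVC  r1←0xeb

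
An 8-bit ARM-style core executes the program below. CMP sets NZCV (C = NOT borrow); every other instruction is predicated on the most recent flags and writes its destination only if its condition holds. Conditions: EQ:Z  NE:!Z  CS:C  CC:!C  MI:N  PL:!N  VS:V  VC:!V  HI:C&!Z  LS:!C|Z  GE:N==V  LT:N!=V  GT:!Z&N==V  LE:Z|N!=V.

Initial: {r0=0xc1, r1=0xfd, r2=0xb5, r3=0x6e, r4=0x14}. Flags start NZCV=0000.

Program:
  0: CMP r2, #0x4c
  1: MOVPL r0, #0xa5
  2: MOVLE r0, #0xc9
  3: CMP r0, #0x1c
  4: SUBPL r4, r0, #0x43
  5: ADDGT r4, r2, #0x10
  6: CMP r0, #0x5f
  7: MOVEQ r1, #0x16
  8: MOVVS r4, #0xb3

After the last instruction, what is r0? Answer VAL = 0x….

0: ✓ CMP  NZCV=0011
1: ✓ MOVPL  r0←0xa5
2: ✓ MOVLE  r0←0xc9
3: ✓ CMP  NZCV=1010
4: · SUBPL
5: · ADDGT
6: ✓ CMP  NZCV=0011
7: · MOVEQ
8: ✓ MOVVS  r4←0xb3

VAL = 0xc9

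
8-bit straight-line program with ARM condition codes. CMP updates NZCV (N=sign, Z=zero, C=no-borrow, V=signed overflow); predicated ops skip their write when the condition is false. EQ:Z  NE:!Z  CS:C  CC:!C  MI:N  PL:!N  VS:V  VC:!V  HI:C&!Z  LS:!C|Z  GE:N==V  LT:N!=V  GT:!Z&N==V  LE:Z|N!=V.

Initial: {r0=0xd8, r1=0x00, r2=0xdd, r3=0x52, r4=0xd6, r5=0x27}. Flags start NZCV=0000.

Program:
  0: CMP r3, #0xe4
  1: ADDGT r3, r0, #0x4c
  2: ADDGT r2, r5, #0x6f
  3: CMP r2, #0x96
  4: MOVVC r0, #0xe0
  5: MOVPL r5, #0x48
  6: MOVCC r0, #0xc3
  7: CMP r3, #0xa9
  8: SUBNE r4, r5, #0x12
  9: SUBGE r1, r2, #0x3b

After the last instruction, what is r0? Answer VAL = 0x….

VAL = 0xe0

0: ✓ CMP  NZCV=0000
1: ✓ ADDGT  r3←0x24
2: ✓ ADDGT  r2←0x96
3: ✓ CMP  NZCV=0110
4: ✓ MOVVC  r0←0xe0
5: ✓ MOVPL  r5←0x48
6: · MOVCC
7: ✓ CMP  NZCV=0000
8: ✓ SUBNE  r4←0x36
9: ✓ SUBGE  r1←0x5b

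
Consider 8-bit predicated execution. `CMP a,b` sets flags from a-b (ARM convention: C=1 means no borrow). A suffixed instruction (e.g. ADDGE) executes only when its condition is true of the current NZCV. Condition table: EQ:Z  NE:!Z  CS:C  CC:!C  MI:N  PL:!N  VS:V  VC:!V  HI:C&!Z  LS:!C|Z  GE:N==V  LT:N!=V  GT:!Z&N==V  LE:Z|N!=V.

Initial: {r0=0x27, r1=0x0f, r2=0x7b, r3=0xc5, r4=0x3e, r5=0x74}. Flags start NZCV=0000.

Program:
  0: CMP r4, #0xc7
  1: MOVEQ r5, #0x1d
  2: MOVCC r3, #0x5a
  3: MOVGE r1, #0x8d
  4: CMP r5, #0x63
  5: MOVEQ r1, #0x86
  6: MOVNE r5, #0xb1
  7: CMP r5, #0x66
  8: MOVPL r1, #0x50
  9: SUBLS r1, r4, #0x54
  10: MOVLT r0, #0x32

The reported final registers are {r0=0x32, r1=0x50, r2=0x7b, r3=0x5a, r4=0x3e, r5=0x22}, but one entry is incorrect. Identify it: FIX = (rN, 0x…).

0: ✓ CMP  NZCV=0000
1: · MOVEQ
2: ✓ MOVCC  r3←0x5a
3: ✓ MOVGE  r1←0x8d
4: ✓ CMP  NZCV=0010
5: · MOVEQ
6: ✓ MOVNE  r5←0xb1
7: ✓ CMP  NZCV=0011
8: ✓ MOVPL  r1←0x50
9: · SUBLS
10: ✓ MOVLT  r0←0x32

FIX = (r5, 0xb1)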